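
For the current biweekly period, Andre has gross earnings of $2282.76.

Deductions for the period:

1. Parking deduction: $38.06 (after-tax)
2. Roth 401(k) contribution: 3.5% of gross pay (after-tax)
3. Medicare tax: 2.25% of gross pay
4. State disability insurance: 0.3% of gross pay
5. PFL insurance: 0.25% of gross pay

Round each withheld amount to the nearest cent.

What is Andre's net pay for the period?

$2100.88

Medicare tax: $2282.76 × 0.0225 = $51.36
PFL insurance: $2282.76 × 0.0025 = $5.71
State disability insurance: $2282.76 × 0.003 = $6.85
Parking deduction: $38.06
Roth 401(k) contribution: $2282.76 × 0.035 = $79.90
Total deductions = $51.36 + $5.71 + $6.85 + $38.06 + $79.90 = $181.88
Net pay = $2282.76 − $181.88 = $2100.88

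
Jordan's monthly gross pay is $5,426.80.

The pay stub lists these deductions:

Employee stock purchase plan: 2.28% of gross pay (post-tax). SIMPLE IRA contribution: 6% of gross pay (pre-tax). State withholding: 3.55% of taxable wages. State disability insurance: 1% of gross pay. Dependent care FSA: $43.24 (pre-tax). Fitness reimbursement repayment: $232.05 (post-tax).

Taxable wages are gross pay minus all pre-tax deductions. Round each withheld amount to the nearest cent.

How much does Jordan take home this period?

$4,468.34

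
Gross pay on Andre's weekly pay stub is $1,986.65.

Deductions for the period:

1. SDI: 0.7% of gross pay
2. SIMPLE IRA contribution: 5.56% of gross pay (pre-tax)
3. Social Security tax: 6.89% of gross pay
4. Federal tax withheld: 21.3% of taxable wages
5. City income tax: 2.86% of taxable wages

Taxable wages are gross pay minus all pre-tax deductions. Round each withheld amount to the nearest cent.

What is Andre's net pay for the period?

$1,272.11

SIMPLE IRA contribution: $1,986.65 × 0.0556 = $110.46
Taxable wages = $1,986.65 − $110.46 = $1,876.19
City income tax: $1,876.19 × 0.0286 = $53.66
Federal tax withheld: $1,876.19 × 0.213 = $399.63
Social Security tax: $1,986.65 × 0.0689 = $136.88
SDI: $1,986.65 × 0.007 = $13.91
Total deductions = $110.46 + $53.66 + $399.63 + $136.88 + $13.91 = $714.54
Net pay = $1,986.65 − $714.54 = $1,272.11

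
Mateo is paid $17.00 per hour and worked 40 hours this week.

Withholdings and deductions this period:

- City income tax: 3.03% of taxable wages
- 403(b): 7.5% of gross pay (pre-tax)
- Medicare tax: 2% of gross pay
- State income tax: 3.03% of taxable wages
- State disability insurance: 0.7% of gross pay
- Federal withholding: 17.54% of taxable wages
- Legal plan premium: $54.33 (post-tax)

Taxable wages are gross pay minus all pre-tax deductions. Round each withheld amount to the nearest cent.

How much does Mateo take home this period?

Gross pay: 40 × $17.00 = $680.00
403(b): $680.00 × 0.075 = $51.00
Taxable wages = $680.00 − $51.00 = $629.00
City income tax: $629.00 × 0.0303 = $19.06
Federal withholding: $629.00 × 0.1754 = $110.33
State income tax: $629.00 × 0.0303 = $19.06
Medicare tax: $680.00 × 0.02 = $13.60
State disability insurance: $680.00 × 0.007 = $4.76
Legal plan premium: $54.33
Total deductions = $51.00 + $19.06 + $110.33 + $19.06 + $13.60 + $4.76 + $54.33 = $272.14
Net pay = $680.00 − $272.14 = $407.86

$407.86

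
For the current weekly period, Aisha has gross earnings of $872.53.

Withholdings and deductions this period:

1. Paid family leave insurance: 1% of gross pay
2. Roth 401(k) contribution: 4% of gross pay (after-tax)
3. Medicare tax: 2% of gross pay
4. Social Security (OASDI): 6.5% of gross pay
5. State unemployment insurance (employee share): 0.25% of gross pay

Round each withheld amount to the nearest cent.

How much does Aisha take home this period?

$752.56

Paid family leave insurance: $872.53 × 0.01 = $8.73
State unemployment insurance (employee share): $872.53 × 0.0025 = $2.18
Medicare tax: $872.53 × 0.02 = $17.45
Social Security (OASDI): $872.53 × 0.065 = $56.71
Roth 401(k) contribution: $872.53 × 0.04 = $34.90
Total deductions = $8.73 + $2.18 + $17.45 + $56.71 + $34.90 = $119.97
Net pay = $872.53 − $119.97 = $752.56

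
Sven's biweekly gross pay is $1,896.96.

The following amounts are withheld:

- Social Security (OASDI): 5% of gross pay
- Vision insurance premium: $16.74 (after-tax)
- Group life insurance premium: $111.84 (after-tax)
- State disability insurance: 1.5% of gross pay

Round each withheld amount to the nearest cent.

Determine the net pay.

Social Security (OASDI): $1,896.96 × 0.05 = $94.85
State disability insurance: $1,896.96 × 0.015 = $28.45
Group life insurance premium: $111.84
Vision insurance premium: $16.74
Total deductions = $94.85 + $28.45 + $111.84 + $16.74 = $251.88
Net pay = $1,896.96 − $251.88 = $1,645.08

$1,645.08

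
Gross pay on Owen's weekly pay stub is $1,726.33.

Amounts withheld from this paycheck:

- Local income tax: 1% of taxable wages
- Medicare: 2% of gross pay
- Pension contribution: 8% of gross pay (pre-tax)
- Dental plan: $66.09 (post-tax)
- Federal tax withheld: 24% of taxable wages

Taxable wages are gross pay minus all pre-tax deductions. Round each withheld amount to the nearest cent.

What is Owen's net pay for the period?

Pension contribution: $1,726.33 × 0.08 = $138.11
Taxable wages = $1,726.33 − $138.11 = $1,588.22
Local income tax: $1,588.22 × 0.01 = $15.88
Federal tax withheld: $1,588.22 × 0.24 = $381.17
Medicare: $1,726.33 × 0.02 = $34.53
Dental plan: $66.09
Total deductions = $138.11 + $15.88 + $381.17 + $34.53 + $66.09 = $635.78
Net pay = $1,726.33 − $635.78 = $1,090.55

$1,090.55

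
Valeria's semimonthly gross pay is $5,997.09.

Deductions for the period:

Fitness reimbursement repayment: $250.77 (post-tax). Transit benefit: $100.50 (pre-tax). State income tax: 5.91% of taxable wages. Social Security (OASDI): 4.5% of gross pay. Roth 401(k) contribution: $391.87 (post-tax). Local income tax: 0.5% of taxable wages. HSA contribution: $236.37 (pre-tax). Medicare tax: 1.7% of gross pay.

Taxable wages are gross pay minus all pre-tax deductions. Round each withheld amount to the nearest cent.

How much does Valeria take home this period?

$4,282.94

HSA contribution: $236.37
Transit benefit: $100.50
Pre-tax total = $236.37 + $100.50 = $336.87
Taxable wages = $5,997.09 − $336.87 = $5,660.22
Local income tax: $5,660.22 × 0.005 = $28.30
State income tax: $5,660.22 × 0.0591 = $334.52
Social Security (OASDI): $5,997.09 × 0.045 = $269.87
Medicare tax: $5,997.09 × 0.017 = $101.95
Roth 401(k) contribution: $391.87
Fitness reimbursement repayment: $250.77
Total deductions = $236.37 + $100.50 + $28.30 + $334.52 + $269.87 + $101.95 + $391.87 + $250.77 = $1,714.15
Net pay = $5,997.09 − $1,714.15 = $4,282.94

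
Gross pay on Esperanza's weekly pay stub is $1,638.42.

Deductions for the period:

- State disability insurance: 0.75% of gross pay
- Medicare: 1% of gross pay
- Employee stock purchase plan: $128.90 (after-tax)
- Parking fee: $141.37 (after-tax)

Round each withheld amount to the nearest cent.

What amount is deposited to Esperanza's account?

State disability insurance: $1,638.42 × 0.0075 = $12.29
Medicare: $1,638.42 × 0.01 = $16.38
Employee stock purchase plan: $128.90
Parking fee: $141.37
Total deductions = $12.29 + $16.38 + $128.90 + $141.37 = $298.94
Net pay = $1,638.42 − $298.94 = $1,339.48

$1,339.48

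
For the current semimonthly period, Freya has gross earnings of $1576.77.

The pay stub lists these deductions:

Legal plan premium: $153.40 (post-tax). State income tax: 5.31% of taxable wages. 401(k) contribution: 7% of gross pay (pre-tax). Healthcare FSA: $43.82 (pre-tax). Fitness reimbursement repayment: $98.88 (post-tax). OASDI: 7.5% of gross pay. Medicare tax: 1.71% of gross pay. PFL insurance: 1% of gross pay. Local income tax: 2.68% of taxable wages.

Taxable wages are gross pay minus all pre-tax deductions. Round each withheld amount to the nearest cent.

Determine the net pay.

$895.64

401(k) contribution: $1576.77 × 0.07 = $110.37
Healthcare FSA: $43.82
Pre-tax total = $110.37 + $43.82 = $154.19
Taxable wages = $1576.77 − $154.19 = $1422.58
State income tax: $1422.58 × 0.0531 = $75.54
Local income tax: $1422.58 × 0.0268 = $38.13
PFL insurance: $1576.77 × 0.01 = $15.77
Medicare tax: $1576.77 × 0.0171 = $26.96
OASDI: $1576.77 × 0.075 = $118.26
Legal plan premium: $153.40
Fitness reimbursement repayment: $98.88
Total deductions = $110.37 + $43.82 + $75.54 + $38.13 + $15.77 + $26.96 + $118.26 + $153.40 + $98.88 = $681.13
Net pay = $1576.77 − $681.13 = $895.64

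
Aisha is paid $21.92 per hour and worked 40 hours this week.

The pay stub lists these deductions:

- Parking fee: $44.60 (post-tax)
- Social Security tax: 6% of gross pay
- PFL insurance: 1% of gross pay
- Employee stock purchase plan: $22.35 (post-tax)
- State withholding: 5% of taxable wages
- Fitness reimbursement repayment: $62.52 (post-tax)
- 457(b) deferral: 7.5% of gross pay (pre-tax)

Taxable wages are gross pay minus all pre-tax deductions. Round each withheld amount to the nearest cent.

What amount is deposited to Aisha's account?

$579.64

Gross pay: 40 × $21.92 = $876.80
457(b) deferral: $876.80 × 0.075 = $65.76
Taxable wages = $876.80 − $65.76 = $811.04
State withholding: $811.04 × 0.05 = $40.55
PFL insurance: $876.80 × 0.01 = $8.77
Social Security tax: $876.80 × 0.06 = $52.61
Fitness reimbursement repayment: $62.52
Parking fee: $44.60
Employee stock purchase plan: $22.35
Total deductions = $65.76 + $40.55 + $8.77 + $52.61 + $62.52 + $44.60 + $22.35 = $297.16
Net pay = $876.80 − $297.16 = $579.64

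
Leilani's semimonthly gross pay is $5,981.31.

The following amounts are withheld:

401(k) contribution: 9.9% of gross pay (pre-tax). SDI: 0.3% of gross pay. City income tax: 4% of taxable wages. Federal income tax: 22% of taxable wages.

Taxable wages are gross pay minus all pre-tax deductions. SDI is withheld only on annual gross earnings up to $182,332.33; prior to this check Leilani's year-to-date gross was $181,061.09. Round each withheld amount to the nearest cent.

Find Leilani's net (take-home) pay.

$3,984.16

401(k) contribution: $5,981.31 × 0.099 = $592.15
Taxable wages = $5,981.31 − $592.15 = $5,389.16
Federal income tax: $5,389.16 × 0.22 = $1,185.62
City income tax: $5,389.16 × 0.04 = $215.57
SDI: only $182,332.33 − $181,061.09 = $1,271.24 of this check is subject → $1,271.24 × 0.003 = $3.81
Total deductions = $592.15 + $1,185.62 + $215.57 + $3.81 = $1,997.15
Net pay = $5,981.31 − $1,997.15 = $3,984.16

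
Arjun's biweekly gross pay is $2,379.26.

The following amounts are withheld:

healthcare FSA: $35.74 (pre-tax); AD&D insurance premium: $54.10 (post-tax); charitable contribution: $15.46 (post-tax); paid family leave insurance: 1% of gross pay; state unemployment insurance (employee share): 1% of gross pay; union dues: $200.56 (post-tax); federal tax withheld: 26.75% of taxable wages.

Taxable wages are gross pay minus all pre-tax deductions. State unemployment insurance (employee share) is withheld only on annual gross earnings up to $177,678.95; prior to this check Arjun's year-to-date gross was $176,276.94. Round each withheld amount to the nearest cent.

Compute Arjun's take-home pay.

$1,408.70

Healthcare FSA: $35.74
Taxable wages = $2,379.26 − $35.74 = $2,343.52
Federal tax withheld: $2,343.52 × 0.2675 = $626.89
Paid family leave insurance: $2,379.26 × 0.01 = $23.79
State unemployment insurance (employee share): only $177,678.95 − $176,276.94 = $1,402.01 of this check is subject → $1,402.01 × 0.01 = $14.02
Union dues: $200.56
AD&D insurance premium: $54.10
Charitable contribution: $15.46
Total deductions = $35.74 + $626.89 + $23.79 + $14.02 + $200.56 + $54.10 + $15.46 = $970.56
Net pay = $2,379.26 − $970.56 = $1,408.70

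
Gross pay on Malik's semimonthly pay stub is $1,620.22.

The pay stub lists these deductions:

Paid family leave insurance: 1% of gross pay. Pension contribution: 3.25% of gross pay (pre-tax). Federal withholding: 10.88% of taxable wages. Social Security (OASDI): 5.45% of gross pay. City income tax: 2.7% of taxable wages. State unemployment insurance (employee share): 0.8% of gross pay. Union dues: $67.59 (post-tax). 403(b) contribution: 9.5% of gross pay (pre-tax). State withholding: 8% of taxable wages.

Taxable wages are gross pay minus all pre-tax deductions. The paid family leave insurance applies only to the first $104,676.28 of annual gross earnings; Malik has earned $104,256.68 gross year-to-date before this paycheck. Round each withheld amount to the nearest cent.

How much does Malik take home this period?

Pension contribution: $1,620.22 × 0.0325 = $52.66
403(b) contribution: $1,620.22 × 0.095 = $153.92
Pre-tax total = $52.66 + $153.92 = $206.58
Taxable wages = $1,620.22 − $206.58 = $1,413.64
City income tax: $1,413.64 × 0.027 = $38.17
State withholding: $1,413.64 × 0.08 = $113.09
Federal withholding: $1,413.64 × 0.1088 = $153.80
State unemployment insurance (employee share): $1,620.22 × 0.008 = $12.96
Social Security (OASDI): $1,620.22 × 0.0545 = $88.30
Paid family leave insurance: only $104,676.28 − $104,256.68 = $419.60 of this check is subject → $419.60 × 0.01 = $4.20
Union dues: $67.59
Total deductions = $52.66 + $153.92 + $38.17 + $113.09 + $153.80 + $12.96 + $88.30 + $4.20 + $67.59 = $684.69
Net pay = $1,620.22 − $684.69 = $935.53

$935.53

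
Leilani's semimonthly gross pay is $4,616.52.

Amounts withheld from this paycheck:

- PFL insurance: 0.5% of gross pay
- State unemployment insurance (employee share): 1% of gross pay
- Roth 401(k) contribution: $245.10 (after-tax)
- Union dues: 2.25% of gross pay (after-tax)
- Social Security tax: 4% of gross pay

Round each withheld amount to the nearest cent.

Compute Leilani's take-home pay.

$4,013.64

PFL insurance: $4,616.52 × 0.005 = $23.08
Social Security tax: $4,616.52 × 0.04 = $184.66
State unemployment insurance (employee share): $4,616.52 × 0.01 = $46.17
Roth 401(k) contribution: $245.10
Union dues: $4,616.52 × 0.0225 = $103.87
Total deductions = $23.08 + $184.66 + $46.17 + $245.10 + $103.87 = $602.88
Net pay = $4,616.52 − $602.88 = $4,013.64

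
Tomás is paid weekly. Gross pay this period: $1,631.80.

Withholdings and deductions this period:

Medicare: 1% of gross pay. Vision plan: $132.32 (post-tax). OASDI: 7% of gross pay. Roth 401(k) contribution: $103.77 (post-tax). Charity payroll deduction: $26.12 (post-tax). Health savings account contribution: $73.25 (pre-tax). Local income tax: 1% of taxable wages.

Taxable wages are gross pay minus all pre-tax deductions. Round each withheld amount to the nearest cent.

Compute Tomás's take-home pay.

$1,150.20

Health savings account contribution: $73.25
Taxable wages = $1,631.80 − $73.25 = $1,558.55
Local income tax: $1,558.55 × 0.01 = $15.59
OASDI: $1,631.80 × 0.07 = $114.23
Medicare: $1,631.80 × 0.01 = $16.32
Charity payroll deduction: $26.12
Roth 401(k) contribution: $103.77
Vision plan: $132.32
Total deductions = $73.25 + $15.59 + $114.23 + $16.32 + $26.12 + $103.77 + $132.32 = $481.60
Net pay = $1,631.80 − $481.60 = $1,150.20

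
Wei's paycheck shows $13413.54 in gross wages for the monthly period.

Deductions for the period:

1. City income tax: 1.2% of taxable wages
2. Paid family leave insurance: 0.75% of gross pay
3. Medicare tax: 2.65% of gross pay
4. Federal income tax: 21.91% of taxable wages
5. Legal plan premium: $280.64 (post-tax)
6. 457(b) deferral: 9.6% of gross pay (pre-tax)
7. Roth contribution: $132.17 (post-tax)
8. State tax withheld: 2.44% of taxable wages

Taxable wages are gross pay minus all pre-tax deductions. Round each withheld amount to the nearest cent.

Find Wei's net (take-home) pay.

457(b) deferral: $13413.54 × 0.096 = $1287.70
Taxable wages = $13413.54 − $1287.70 = $12125.84
Federal income tax: $12125.84 × 0.2191 = $2656.77
City income tax: $12125.84 × 0.012 = $145.51
State tax withheld: $12125.84 × 0.0244 = $295.87
Medicare tax: $13413.54 × 0.0265 = $355.46
Paid family leave insurance: $13413.54 × 0.0075 = $100.60
Roth contribution: $132.17
Legal plan premium: $280.64
Total deductions = $1287.70 + $2656.77 + $145.51 + $295.87 + $355.46 + $100.60 + $132.17 + $280.64 = $5254.72
Net pay = $13413.54 − $5254.72 = $8158.82

$8158.82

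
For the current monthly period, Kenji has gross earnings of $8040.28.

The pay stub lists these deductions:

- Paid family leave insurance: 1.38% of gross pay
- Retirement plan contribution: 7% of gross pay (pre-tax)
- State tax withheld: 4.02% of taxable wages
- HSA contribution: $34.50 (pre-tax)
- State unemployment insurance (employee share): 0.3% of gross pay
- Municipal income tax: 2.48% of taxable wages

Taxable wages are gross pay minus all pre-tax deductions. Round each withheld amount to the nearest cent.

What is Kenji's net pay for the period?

HSA contribution: $34.50
Retirement plan contribution: $8040.28 × 0.07 = $562.82
Pre-tax total = $34.50 + $562.82 = $597.32
Taxable wages = $8040.28 − $597.32 = $7442.96
Municipal income tax: $7442.96 × 0.0248 = $184.59
State tax withheld: $7442.96 × 0.0402 = $299.21
Paid family leave insurance: $8040.28 × 0.0138 = $110.96
State unemployment insurance (employee share): $8040.28 × 0.003 = $24.12
Total deductions = $34.50 + $562.82 + $184.59 + $299.21 + $110.96 + $24.12 = $1216.20
Net pay = $8040.28 − $1216.20 = $6824.08

$6824.08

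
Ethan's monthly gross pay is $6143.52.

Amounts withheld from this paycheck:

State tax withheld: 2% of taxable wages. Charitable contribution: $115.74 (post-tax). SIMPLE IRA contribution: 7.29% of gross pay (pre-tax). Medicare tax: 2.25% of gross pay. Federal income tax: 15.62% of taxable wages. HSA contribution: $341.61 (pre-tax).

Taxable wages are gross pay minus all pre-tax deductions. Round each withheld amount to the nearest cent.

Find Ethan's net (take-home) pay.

$4156.70

HSA contribution: $341.61
SIMPLE IRA contribution: $6143.52 × 0.0729 = $447.86
Pre-tax total = $341.61 + $447.86 = $789.47
Taxable wages = $6143.52 − $789.47 = $5354.05
State tax withheld: $5354.05 × 0.02 = $107.08
Federal income tax: $5354.05 × 0.1562 = $836.30
Medicare tax: $6143.52 × 0.0225 = $138.23
Charitable contribution: $115.74
Total deductions = $341.61 + $447.86 + $107.08 + $836.30 + $138.23 + $115.74 = $1986.82
Net pay = $6143.52 − $1986.82 = $4156.70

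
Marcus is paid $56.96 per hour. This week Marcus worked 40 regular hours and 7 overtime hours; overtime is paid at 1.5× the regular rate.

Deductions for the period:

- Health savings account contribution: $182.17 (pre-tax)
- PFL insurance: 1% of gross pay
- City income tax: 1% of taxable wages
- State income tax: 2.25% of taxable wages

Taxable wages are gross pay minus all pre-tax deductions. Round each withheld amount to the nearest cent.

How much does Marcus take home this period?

Regular pay: 40 × $56.96 = $2,278.40
Overtime pay: 7 × $56.96 × 1.5 = $598.08
Gross pay = $2,278.40 + $598.08 = $2,876.48
Health savings account contribution: $182.17
Taxable wages = $2,876.48 − $182.17 = $2,694.31
City income tax: $2,694.31 × 0.01 = $26.94
State income tax: $2,694.31 × 0.0225 = $60.62
PFL insurance: $2,876.48 × 0.01 = $28.76
Total deductions = $182.17 + $26.94 + $60.62 + $28.76 = $298.49
Net pay = $2,876.48 − $298.49 = $2,577.99

$2,577.99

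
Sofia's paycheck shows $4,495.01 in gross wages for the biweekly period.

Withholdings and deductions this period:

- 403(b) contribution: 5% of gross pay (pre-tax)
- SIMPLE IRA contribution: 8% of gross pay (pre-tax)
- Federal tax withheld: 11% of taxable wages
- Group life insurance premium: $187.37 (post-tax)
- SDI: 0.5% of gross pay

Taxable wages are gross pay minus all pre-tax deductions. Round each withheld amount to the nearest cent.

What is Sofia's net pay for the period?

403(b) contribution: $4,495.01 × 0.05 = $224.75
SIMPLE IRA contribution: $4,495.01 × 0.08 = $359.60
Pre-tax total = $224.75 + $359.60 = $584.35
Taxable wages = $4,495.01 − $584.35 = $3,910.66
Federal tax withheld: $3,910.66 × 0.11 = $430.17
SDI: $4,495.01 × 0.005 = $22.48
Group life insurance premium: $187.37
Total deductions = $224.75 + $359.60 + $430.17 + $22.48 + $187.37 = $1,224.37
Net pay = $4,495.01 − $1,224.37 = $3,270.64

$3,270.64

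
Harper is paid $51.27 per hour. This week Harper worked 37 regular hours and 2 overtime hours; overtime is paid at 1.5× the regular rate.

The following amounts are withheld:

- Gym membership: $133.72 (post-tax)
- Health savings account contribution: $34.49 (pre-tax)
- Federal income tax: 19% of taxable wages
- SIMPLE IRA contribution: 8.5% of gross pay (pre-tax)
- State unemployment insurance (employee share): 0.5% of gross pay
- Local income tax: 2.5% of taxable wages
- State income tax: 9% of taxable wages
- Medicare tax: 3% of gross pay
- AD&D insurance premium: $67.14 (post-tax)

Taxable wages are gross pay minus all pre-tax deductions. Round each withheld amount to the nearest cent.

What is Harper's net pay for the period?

Regular pay: 37 × $51.27 = $1,896.99
Overtime pay: 2 × $51.27 × 1.5 = $153.81
Gross pay = $1,896.99 + $153.81 = $2,050.80
Health savings account contribution: $34.49
SIMPLE IRA contribution: $2,050.80 × 0.085 = $174.32
Pre-tax total = $34.49 + $174.32 = $208.81
Taxable wages = $2,050.80 − $208.81 = $1,841.99
Federal income tax: $1,841.99 × 0.19 = $349.98
Local income tax: $1,841.99 × 0.025 = $46.05
State income tax: $1,841.99 × 0.09 = $165.78
Medicare tax: $2,050.80 × 0.03 = $61.52
State unemployment insurance (employee share): $2,050.80 × 0.005 = $10.25
AD&D insurance premium: $67.14
Gym membership: $133.72
Total deductions = $34.49 + $174.32 + $349.98 + $46.05 + $165.78 + $61.52 + $10.25 + $67.14 + $133.72 = $1,043.25
Net pay = $2,050.80 − $1,043.25 = $1,007.55

$1,007.55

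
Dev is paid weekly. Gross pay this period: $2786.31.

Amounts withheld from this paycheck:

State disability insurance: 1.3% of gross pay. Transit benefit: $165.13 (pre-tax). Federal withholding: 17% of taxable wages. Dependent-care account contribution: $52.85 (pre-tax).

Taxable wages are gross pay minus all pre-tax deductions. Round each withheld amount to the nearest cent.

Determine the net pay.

$2095.49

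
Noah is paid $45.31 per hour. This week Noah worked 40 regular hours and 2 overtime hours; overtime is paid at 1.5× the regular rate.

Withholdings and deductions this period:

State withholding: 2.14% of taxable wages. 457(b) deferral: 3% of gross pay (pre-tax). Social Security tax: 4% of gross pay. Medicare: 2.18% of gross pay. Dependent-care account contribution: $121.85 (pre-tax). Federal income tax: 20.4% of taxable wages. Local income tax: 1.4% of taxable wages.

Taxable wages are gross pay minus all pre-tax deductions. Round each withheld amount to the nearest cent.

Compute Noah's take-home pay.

Regular pay: 40 × $45.31 = $1812.40
Overtime pay: 2 × $45.31 × 1.5 = $135.93
Gross pay = $1812.40 + $135.93 = $1948.33
Dependent-care account contribution: $121.85
457(b) deferral: $1948.33 × 0.03 = $58.45
Pre-tax total = $121.85 + $58.45 = $180.30
Taxable wages = $1948.33 − $180.30 = $1768.03
State withholding: $1768.03 × 0.0214 = $37.84
Federal income tax: $1768.03 × 0.204 = $360.68
Local income tax: $1768.03 × 0.014 = $24.75
Social Security tax: $1948.33 × 0.04 = $77.93
Medicare: $1948.33 × 0.0218 = $42.47
Total deductions = $121.85 + $58.45 + $37.84 + $360.68 + $24.75 + $77.93 + $42.47 = $723.97
Net pay = $1948.33 − $723.97 = $1224.36

$1224.36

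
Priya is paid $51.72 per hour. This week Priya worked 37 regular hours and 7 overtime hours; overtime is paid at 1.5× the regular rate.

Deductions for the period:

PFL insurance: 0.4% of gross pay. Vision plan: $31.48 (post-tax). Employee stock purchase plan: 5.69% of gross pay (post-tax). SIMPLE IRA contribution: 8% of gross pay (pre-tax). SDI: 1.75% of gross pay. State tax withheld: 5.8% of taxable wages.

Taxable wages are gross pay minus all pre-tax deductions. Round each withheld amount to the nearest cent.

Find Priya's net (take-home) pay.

$1904.98

Regular pay: 37 × $51.72 = $1913.64
Overtime pay: 7 × $51.72 × 1.5 = $543.06
Gross pay = $1913.64 + $543.06 = $2456.70
SIMPLE IRA contribution: $2456.70 × 0.08 = $196.54
Taxable wages = $2456.70 − $196.54 = $2260.16
State tax withheld: $2260.16 × 0.058 = $131.09
SDI: $2456.70 × 0.0175 = $42.99
PFL insurance: $2456.70 × 0.004 = $9.83
Vision plan: $31.48
Employee stock purchase plan: $2456.70 × 0.0569 = $139.79
Total deductions = $196.54 + $131.09 + $42.99 + $9.83 + $31.48 + $139.79 = $551.72
Net pay = $2456.70 − $551.72 = $1904.98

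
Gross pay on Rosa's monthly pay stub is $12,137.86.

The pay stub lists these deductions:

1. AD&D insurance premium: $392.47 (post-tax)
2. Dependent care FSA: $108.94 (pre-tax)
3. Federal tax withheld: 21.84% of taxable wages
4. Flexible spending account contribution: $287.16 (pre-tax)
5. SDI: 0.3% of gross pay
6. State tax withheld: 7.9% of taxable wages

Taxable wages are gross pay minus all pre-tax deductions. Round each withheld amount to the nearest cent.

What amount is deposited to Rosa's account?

$7,820.88

Flexible spending account contribution: $287.16
Dependent care FSA: $108.94
Pre-tax total = $287.16 + $108.94 = $396.10
Taxable wages = $12,137.86 − $396.10 = $11,741.76
Federal tax withheld: $11,741.76 × 0.2184 = $2,564.40
State tax withheld: $11,741.76 × 0.079 = $927.60
SDI: $12,137.86 × 0.003 = $36.41
AD&D insurance premium: $392.47
Total deductions = $287.16 + $108.94 + $2,564.40 + $927.60 + $36.41 + $392.47 = $4,316.98
Net pay = $12,137.86 − $4,316.98 = $7,820.88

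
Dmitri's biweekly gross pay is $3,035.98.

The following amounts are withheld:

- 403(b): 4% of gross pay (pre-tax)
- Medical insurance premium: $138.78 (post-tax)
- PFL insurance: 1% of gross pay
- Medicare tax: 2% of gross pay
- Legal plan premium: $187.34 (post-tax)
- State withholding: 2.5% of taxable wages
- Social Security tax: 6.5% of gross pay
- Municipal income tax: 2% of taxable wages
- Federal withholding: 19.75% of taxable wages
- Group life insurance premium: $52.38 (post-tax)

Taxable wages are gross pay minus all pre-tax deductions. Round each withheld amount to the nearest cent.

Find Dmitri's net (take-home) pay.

$1,540.85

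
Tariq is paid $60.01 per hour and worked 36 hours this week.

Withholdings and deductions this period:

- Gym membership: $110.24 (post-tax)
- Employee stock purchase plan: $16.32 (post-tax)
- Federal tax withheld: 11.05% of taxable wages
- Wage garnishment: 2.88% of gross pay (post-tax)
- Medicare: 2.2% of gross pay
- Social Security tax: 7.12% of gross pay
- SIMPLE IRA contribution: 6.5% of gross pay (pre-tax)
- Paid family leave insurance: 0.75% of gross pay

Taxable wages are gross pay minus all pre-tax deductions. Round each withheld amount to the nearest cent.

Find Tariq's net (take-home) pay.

Gross pay: 36 × $60.01 = $2160.36
SIMPLE IRA contribution: $2160.36 × 0.065 = $140.42
Taxable wages = $2160.36 − $140.42 = $2019.94
Federal tax withheld: $2019.94 × 0.1105 = $223.20
Medicare: $2160.36 × 0.022 = $47.53
Paid family leave insurance: $2160.36 × 0.0075 = $16.20
Social Security tax: $2160.36 × 0.0712 = $153.82
Gym membership: $110.24
Employee stock purchase plan: $16.32
Wage garnishment: $2160.36 × 0.0288 = $62.22
Total deductions = $140.42 + $223.20 + $47.53 + $16.20 + $153.82 + $110.24 + $16.32 + $62.22 = $769.95
Net pay = $2160.36 − $769.95 = $1390.41

$1390.41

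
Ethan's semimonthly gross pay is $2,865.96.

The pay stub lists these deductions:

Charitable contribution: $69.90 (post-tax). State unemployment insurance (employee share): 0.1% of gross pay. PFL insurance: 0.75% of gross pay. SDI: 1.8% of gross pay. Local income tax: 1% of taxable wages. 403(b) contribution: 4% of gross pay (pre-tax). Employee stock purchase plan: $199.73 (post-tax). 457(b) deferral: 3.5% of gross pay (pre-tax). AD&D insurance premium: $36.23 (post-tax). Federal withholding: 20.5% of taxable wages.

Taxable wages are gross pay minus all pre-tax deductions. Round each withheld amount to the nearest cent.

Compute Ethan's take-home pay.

$1,699.23

457(b) deferral: $2,865.96 × 0.035 = $100.31
403(b) contribution: $2,865.96 × 0.04 = $114.64
Pre-tax total = $100.31 + $114.64 = $214.95
Taxable wages = $2,865.96 − $214.95 = $2,651.01
Local income tax: $2,651.01 × 0.01 = $26.51
Federal withholding: $2,651.01 × 0.205 = $543.46
SDI: $2,865.96 × 0.018 = $51.59
State unemployment insurance (employee share): $2,865.96 × 0.001 = $2.87
PFL insurance: $2,865.96 × 0.0075 = $21.49
Employee stock purchase plan: $199.73
AD&D insurance premium: $36.23
Charitable contribution: $69.90
Total deductions = $100.31 + $114.64 + $26.51 + $543.46 + $51.59 + $2.87 + $21.49 + $199.73 + $36.23 + $69.90 = $1,166.73
Net pay = $2,865.96 − $1,166.73 = $1,699.23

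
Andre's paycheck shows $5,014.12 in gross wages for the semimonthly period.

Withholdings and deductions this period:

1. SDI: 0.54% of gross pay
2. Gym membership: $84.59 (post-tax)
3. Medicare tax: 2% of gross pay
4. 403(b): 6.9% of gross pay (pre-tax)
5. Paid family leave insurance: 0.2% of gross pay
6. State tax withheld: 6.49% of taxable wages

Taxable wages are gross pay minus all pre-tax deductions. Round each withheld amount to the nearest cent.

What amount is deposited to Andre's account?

$4,143.21

403(b): $5,014.12 × 0.069 = $345.97
Taxable wages = $5,014.12 − $345.97 = $4,668.15
State tax withheld: $4,668.15 × 0.0649 = $302.96
Medicare tax: $5,014.12 × 0.02 = $100.28
SDI: $5,014.12 × 0.0054 = $27.08
Paid family leave insurance: $5,014.12 × 0.002 = $10.03
Gym membership: $84.59
Total deductions = $345.97 + $302.96 + $100.28 + $27.08 + $10.03 + $84.59 = $870.91
Net pay = $5,014.12 − $870.91 = $4,143.21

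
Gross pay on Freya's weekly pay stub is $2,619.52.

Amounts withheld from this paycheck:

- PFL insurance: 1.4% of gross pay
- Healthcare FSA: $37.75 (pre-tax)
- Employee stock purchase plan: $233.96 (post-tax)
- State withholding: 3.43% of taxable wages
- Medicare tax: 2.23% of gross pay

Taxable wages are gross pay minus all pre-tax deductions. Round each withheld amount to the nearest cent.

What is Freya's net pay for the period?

$2,164.17

Healthcare FSA: $37.75
Taxable wages = $2,619.52 − $37.75 = $2,581.77
State withholding: $2,581.77 × 0.0343 = $88.55
Medicare tax: $2,619.52 × 0.0223 = $58.42
PFL insurance: $2,619.52 × 0.014 = $36.67
Employee stock purchase plan: $233.96
Total deductions = $37.75 + $88.55 + $58.42 + $36.67 + $233.96 = $455.35
Net pay = $2,619.52 − $455.35 = $2,164.17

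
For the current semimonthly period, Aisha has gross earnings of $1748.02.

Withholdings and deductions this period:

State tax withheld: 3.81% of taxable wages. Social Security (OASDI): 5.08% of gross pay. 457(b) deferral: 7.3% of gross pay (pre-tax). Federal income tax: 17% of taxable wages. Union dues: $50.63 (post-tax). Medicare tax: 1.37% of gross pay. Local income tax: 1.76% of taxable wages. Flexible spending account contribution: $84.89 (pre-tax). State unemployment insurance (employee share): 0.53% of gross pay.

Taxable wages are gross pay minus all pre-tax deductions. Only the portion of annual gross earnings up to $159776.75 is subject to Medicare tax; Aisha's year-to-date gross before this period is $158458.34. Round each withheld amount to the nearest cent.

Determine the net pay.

Flexible spending account contribution: $84.89
457(b) deferral: $1748.02 × 0.073 = $127.61
Pre-tax total = $84.89 + $127.61 = $212.50
Taxable wages = $1748.02 − $212.50 = $1535.52
Federal income tax: $1535.52 × 0.17 = $261.04
Local income tax: $1535.52 × 0.0176 = $27.03
State tax withheld: $1535.52 × 0.0381 = $58.50
State unemployment insurance (employee share): $1748.02 × 0.0053 = $9.26
Medicare tax: only $159776.75 − $158458.34 = $1318.41 of this check is subject → $1318.41 × 0.0137 = $18.06
Social Security (OASDI): $1748.02 × 0.0508 = $88.80
Union dues: $50.63
Total deductions = $84.89 + $127.61 + $261.04 + $27.03 + $58.50 + $9.26 + $18.06 + $88.80 + $50.63 = $725.82
Net pay = $1748.02 − $725.82 = $1022.20

$1022.20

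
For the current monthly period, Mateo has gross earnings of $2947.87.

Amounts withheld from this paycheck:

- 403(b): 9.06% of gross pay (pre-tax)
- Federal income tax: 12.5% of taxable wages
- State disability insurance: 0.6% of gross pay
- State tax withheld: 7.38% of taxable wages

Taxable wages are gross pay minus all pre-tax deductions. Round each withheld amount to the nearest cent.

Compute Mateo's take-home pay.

$2130.16

403(b): $2947.87 × 0.0906 = $267.08
Taxable wages = $2947.87 − $267.08 = $2680.79
Federal income tax: $2680.79 × 0.125 = $335.10
State tax withheld: $2680.79 × 0.0738 = $197.84
State disability insurance: $2947.87 × 0.006 = $17.69
Total deductions = $267.08 + $335.10 + $197.84 + $17.69 = $817.71
Net pay = $2947.87 − $817.71 = $2130.16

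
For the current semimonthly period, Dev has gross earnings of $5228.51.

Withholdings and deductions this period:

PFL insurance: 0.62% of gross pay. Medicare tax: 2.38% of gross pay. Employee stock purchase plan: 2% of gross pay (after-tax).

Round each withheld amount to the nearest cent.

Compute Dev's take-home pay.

$4967.08

PFL insurance: $5228.51 × 0.0062 = $32.42
Medicare tax: $5228.51 × 0.0238 = $124.44
Employee stock purchase plan: $5228.51 × 0.02 = $104.57
Total deductions = $32.42 + $124.44 + $104.57 = $261.43
Net pay = $5228.51 − $261.43 = $4967.08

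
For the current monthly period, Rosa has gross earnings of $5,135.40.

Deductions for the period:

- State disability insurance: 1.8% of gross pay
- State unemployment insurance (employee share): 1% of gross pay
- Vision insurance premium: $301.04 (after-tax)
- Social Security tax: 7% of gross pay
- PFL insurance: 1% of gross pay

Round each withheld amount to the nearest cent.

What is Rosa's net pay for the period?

$4,279.74

PFL insurance: $5,135.40 × 0.01 = $51.35
State unemployment insurance (employee share): $5,135.40 × 0.01 = $51.35
State disability insurance: $5,135.40 × 0.018 = $92.44
Social Security tax: $5,135.40 × 0.07 = $359.48
Vision insurance premium: $301.04
Total deductions = $51.35 + $51.35 + $92.44 + $359.48 + $301.04 = $855.66
Net pay = $5,135.40 − $855.66 = $4,279.74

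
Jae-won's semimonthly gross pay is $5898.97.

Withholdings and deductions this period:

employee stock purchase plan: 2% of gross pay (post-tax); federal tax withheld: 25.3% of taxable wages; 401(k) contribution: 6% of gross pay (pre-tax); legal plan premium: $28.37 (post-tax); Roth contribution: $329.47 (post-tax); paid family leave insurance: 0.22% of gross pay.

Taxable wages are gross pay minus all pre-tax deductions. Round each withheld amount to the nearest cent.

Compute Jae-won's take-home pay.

401(k) contribution: $5898.97 × 0.06 = $353.94
Taxable wages = $5898.97 − $353.94 = $5545.03
Federal tax withheld: $5545.03 × 0.253 = $1402.89
Paid family leave insurance: $5898.97 × 0.0022 = $12.98
Employee stock purchase plan: $5898.97 × 0.02 = $117.98
Roth contribution: $329.47
Legal plan premium: $28.37
Total deductions = $353.94 + $1402.89 + $12.98 + $117.98 + $329.47 + $28.37 = $2245.63
Net pay = $5898.97 − $2245.63 = $3653.34

$3653.34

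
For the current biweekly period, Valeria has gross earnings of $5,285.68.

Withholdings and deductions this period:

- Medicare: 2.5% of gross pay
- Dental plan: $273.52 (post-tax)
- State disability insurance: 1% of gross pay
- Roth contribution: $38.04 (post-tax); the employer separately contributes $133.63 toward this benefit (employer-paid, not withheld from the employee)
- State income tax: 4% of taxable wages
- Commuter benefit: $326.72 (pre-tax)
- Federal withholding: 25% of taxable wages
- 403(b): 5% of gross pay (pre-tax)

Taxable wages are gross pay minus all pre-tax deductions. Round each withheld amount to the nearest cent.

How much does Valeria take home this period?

$2,836.66

Commuter benefit: $326.72
403(b): $5,285.68 × 0.05 = $264.28
Pre-tax total = $326.72 + $264.28 = $591.00
Taxable wages = $5,285.68 − $591.00 = $4,694.68
State income tax: $4,694.68 × 0.04 = $187.79
Federal withholding: $4,694.68 × 0.25 = $1,173.67
State disability insurance: $5,285.68 × 0.01 = $52.86
Medicare: $5,285.68 × 0.025 = $132.14
Roth contribution: $38.04
Dental plan: $273.52
(Employer's $133.63 toward Roth contribution is not withheld from the employee.)
Total deductions = $326.72 + $264.28 + $187.79 + $1,173.67 + $52.86 + $132.14 + $38.04 + $273.52 = $2,449.02
Net pay = $5,285.68 − $2,449.02 = $2,836.66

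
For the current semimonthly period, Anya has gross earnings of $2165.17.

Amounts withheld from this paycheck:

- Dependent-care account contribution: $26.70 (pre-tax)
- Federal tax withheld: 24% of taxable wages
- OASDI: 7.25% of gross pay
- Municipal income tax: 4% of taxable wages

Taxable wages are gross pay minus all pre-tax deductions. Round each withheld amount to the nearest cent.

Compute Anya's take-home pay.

Dependent-care account contribution: $26.70
Taxable wages = $2165.17 − $26.70 = $2138.47
Federal tax withheld: $2138.47 × 0.24 = $513.23
Municipal income tax: $2138.47 × 0.04 = $85.54
OASDI: $2165.17 × 0.0725 = $156.97
Total deductions = $26.70 + $513.23 + $85.54 + $156.97 = $782.44
Net pay = $2165.17 − $782.44 = $1382.73

$1382.73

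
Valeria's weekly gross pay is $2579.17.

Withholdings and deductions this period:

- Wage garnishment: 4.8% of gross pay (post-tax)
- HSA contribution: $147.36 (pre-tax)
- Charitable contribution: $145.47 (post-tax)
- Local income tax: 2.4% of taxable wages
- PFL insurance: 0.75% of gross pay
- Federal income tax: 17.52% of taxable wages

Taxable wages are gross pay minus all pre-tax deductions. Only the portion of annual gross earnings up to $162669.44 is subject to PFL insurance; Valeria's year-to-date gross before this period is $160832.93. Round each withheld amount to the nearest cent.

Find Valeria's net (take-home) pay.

HSA contribution: $147.36
Taxable wages = $2579.17 − $147.36 = $2431.81
Local income tax: $2431.81 × 0.024 = $58.36
Federal income tax: $2431.81 × 0.1752 = $426.05
PFL insurance: only $162669.44 − $160832.93 = $1836.51 of this check is subject → $1836.51 × 0.0075 = $13.77
Wage garnishment: $2579.17 × 0.048 = $123.80
Charitable contribution: $145.47
Total deductions = $147.36 + $58.36 + $426.05 + $13.77 + $123.80 + $145.47 = $914.81
Net pay = $2579.17 − $914.81 = $1664.36

$1664.36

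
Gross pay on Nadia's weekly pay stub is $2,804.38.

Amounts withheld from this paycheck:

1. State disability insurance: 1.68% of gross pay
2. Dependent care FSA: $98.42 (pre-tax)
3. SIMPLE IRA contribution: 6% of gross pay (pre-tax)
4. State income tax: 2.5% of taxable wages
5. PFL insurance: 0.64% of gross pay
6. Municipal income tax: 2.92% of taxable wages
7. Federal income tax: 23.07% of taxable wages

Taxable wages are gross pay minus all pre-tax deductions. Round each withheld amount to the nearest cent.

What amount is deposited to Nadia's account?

Dependent care FSA: $98.42
SIMPLE IRA contribution: $2,804.38 × 0.06 = $168.26
Pre-tax total = $98.42 + $168.26 = $266.68
Taxable wages = $2,804.38 − $266.68 = $2,537.70
State income tax: $2,537.70 × 0.025 = $63.44
Municipal income tax: $2,537.70 × 0.0292 = $74.10
Federal income tax: $2,537.70 × 0.2307 = $585.45
State disability insurance: $2,804.38 × 0.0168 = $47.11
PFL insurance: $2,804.38 × 0.0064 = $17.95
Total deductions = $98.42 + $168.26 + $63.44 + $74.10 + $585.45 + $47.11 + $17.95 = $1,054.73
Net pay = $2,804.38 − $1,054.73 = $1,749.65

$1,749.65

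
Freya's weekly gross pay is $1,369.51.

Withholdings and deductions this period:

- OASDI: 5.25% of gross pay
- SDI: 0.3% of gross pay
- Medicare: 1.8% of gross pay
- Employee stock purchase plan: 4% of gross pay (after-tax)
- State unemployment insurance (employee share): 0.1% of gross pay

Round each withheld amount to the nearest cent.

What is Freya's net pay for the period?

$1,212.70

Medicare: $1,369.51 × 0.018 = $24.65
OASDI: $1,369.51 × 0.0525 = $71.90
SDI: $1,369.51 × 0.003 = $4.11
State unemployment insurance (employee share): $1,369.51 × 0.001 = $1.37
Employee stock purchase plan: $1,369.51 × 0.04 = $54.78
Total deductions = $24.65 + $71.90 + $4.11 + $1.37 + $54.78 = $156.81
Net pay = $1,369.51 − $156.81 = $1,212.70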